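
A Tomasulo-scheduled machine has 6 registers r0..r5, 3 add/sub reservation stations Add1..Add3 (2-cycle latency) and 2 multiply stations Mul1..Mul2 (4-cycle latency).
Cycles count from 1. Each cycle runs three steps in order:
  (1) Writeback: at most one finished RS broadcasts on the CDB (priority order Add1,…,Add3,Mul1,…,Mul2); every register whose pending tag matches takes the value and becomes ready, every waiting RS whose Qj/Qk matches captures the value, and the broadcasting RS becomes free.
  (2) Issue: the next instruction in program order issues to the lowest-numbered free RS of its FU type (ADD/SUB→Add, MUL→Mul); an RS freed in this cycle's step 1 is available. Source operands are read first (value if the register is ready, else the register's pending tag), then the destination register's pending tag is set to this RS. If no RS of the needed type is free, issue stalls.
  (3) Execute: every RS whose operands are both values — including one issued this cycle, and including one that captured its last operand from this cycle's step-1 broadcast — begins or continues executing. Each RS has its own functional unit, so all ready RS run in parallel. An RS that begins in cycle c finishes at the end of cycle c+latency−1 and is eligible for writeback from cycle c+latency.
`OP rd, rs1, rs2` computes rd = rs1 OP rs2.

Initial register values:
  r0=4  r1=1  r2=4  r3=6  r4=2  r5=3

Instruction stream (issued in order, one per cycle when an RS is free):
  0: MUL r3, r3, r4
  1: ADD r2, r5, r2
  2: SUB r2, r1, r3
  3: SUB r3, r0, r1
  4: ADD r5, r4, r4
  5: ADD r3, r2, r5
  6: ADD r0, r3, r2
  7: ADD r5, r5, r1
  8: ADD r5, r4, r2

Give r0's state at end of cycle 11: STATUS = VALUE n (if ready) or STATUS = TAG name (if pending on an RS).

cycle 1: issue MUL r3<-Mul1 // r0:4,r1:1,r2:4,r3:Mul1,r4:2,r5:3
cycle 2: issue ADD r2<-Add1 // r0:4,r1:1,r2:Add1,r3:Mul1,r4:2,r5:3
cycle 3: issue SUB r2<-Add2 // r0:4,r1:1,r2:Add2,r3:Mul1,r4:2,r5:3
cycle 4: CDB Add1=7; issue SUB r3<-Add1 // r0:4,r1:1,r2:Add2,r3:Add1,r4:2,r5:3
cycle 5: CDB Mul1=12; issue ADD r5<-Add3 // r0:4,r1:1,r2:Add2,r3:Add1,r4:2,r5:Add3
cycle 6: CDB Add1=3; issue ADD r3<-Add1 // r0:4,r1:1,r2:Add2,r3:Add1,r4:2,r5:Add3
cycle 7: CDB Add2=-11; issue ADD r0<-Add2 // r0:Add2,r1:1,r2:-11,r3:Add1,r4:2,r5:Add3
cycle 8: CDB Add3=4; issue ADD r5<-Add3 // r0:Add2,r1:1,r2:-11,r3:Add1,r4:2,r5:Add3
cycle 9: stall // r0:Add2,r1:1,r2:-11,r3:Add1,r4:2,r5:Add3
cycle 10: CDB Add1=-7; issue ADD r5<-Add1 // r0:Add2,r1:1,r2:-11,r3:-7,r4:2,r5:Add1
cycle 11: CDB Add3=5 // r0:Add2,r1:1,r2:-11,r3:-7,r4:2,r5:Add1

STATUS = TAG Add2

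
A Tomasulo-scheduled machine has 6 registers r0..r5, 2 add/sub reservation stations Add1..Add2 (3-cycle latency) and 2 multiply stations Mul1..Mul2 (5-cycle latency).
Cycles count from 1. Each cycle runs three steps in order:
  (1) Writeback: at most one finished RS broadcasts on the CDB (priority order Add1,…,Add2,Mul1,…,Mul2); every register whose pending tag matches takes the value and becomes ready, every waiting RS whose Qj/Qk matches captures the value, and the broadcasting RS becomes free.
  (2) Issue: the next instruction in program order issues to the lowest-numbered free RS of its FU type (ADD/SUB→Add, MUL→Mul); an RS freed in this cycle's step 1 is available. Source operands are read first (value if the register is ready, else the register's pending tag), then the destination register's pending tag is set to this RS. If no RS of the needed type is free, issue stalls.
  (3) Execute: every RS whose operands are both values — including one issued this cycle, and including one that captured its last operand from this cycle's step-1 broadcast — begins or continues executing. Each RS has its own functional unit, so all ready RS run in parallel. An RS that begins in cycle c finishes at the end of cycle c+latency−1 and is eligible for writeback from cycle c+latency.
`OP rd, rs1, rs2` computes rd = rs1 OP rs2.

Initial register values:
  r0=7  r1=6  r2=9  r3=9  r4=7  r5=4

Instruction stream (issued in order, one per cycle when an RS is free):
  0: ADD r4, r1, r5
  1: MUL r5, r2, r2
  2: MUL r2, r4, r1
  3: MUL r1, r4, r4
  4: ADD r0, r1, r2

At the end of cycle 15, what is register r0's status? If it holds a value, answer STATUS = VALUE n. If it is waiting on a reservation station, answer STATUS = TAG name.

STATUS = VALUE 160

c1: issue ADD r4<-Add1 | r0:7,r1:6,r2:9,r3:9,r4:Add1,r5:4
c2: issue MUL r5<-Mul1 | r0:7,r1:6,r2:9,r3:9,r4:Add1,r5:Mul1
c3: issue MUL r2<-Mul2 | r0:7,r1:6,r2:Mul2,r3:9,r4:Add1,r5:Mul1
c4: CDB Add1=10; stall | r0:7,r1:6,r2:Mul2,r3:9,r4:10,r5:Mul1
c5: stall | r0:7,r1:6,r2:Mul2,r3:9,r4:10,r5:Mul1
c6: stall | r0:7,r1:6,r2:Mul2,r3:9,r4:10,r5:Mul1
c7: CDB Mul1=81; issue MUL r1<-Mul1 | r0:7,r1:Mul1,r2:Mul2,r3:9,r4:10,r5:81
c8: issue ADD r0<-Add1 | r0:Add1,r1:Mul1,r2:Mul2,r3:9,r4:10,r5:81
c9: CDB Mul2=60 | r0:Add1,r1:Mul1,r2:60,r3:9,r4:10,r5:81
c10: - | r0:Add1,r1:Mul1,r2:60,r3:9,r4:10,r5:81
c11: - | r0:Add1,r1:Mul1,r2:60,r3:9,r4:10,r5:81
c12: CDB Mul1=100 | r0:Add1,r1:100,r2:60,r3:9,r4:10,r5:81
c13: - | r0:Add1,r1:100,r2:60,r3:9,r4:10,r5:81
c14: - | r0:Add1,r1:100,r2:60,r3:9,r4:10,r5:81
c15: CDB Add1=160 | r0:160,r1:100,r2:60,r3:9,r4:10,r5:81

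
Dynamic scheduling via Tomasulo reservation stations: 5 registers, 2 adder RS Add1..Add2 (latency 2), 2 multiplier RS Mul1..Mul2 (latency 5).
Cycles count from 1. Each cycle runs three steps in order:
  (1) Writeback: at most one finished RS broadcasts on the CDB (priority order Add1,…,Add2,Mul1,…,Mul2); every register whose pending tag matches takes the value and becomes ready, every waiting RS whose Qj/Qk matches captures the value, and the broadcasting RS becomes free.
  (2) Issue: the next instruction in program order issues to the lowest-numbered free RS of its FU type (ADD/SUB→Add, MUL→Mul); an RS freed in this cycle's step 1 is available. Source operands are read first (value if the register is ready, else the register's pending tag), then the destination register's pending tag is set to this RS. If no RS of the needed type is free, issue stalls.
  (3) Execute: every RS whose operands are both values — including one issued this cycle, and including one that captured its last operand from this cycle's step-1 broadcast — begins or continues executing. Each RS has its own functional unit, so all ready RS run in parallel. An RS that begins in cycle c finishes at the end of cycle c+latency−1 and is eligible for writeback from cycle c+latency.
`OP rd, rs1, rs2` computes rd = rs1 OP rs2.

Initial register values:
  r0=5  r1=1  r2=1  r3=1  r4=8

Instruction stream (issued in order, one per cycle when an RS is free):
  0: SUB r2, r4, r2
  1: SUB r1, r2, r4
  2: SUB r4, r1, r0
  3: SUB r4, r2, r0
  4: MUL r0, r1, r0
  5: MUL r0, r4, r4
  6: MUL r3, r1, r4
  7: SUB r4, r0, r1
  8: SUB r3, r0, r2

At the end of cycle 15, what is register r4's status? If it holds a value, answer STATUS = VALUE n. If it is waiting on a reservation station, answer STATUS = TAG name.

STATUS = VALUE 5

c1: issue SUB r2<-Add1 | r0:5,r1:1,r2:Add1,r3:1,r4:8
c2: issue SUB r1<-Add2 | r0:5,r1:Add2,r2:Add1,r3:1,r4:8
c3: CDB Add1=7; issue SUB r4<-Add1 | r0:5,r1:Add2,r2:7,r3:1,r4:Add1
c4: stall | r0:5,r1:Add2,r2:7,r3:1,r4:Add1
c5: CDB Add2=-1; issue SUB r4<-Add2 | r0:5,r1:-1,r2:7,r3:1,r4:Add2
c6: issue MUL r0<-Mul1 | r0:Mul1,r1:-1,r2:7,r3:1,r4:Add2
c7: CDB Add1=-6; issue MUL r0<-Mul2 | r0:Mul2,r1:-1,r2:7,r3:1,r4:Add2
c8: CDB Add2=2; stall | r0:Mul2,r1:-1,r2:7,r3:1,r4:2
c9: stall | r0:Mul2,r1:-1,r2:7,r3:1,r4:2
c10: stall | r0:Mul2,r1:-1,r2:7,r3:1,r4:2
c11: CDB Mul1=-5; issue MUL r3<-Mul1 | r0:Mul2,r1:-1,r2:7,r3:Mul1,r4:2
c12: issue SUB r4<-Add1 | r0:Mul2,r1:-1,r2:7,r3:Mul1,r4:Add1
c13: CDB Mul2=4; issue SUB r3<-Add2 | r0:4,r1:-1,r2:7,r3:Add2,r4:Add1
c14: - | r0:4,r1:-1,r2:7,r3:Add2,r4:Add1
c15: CDB Add1=5 | r0:4,r1:-1,r2:7,r3:Add2,r4:5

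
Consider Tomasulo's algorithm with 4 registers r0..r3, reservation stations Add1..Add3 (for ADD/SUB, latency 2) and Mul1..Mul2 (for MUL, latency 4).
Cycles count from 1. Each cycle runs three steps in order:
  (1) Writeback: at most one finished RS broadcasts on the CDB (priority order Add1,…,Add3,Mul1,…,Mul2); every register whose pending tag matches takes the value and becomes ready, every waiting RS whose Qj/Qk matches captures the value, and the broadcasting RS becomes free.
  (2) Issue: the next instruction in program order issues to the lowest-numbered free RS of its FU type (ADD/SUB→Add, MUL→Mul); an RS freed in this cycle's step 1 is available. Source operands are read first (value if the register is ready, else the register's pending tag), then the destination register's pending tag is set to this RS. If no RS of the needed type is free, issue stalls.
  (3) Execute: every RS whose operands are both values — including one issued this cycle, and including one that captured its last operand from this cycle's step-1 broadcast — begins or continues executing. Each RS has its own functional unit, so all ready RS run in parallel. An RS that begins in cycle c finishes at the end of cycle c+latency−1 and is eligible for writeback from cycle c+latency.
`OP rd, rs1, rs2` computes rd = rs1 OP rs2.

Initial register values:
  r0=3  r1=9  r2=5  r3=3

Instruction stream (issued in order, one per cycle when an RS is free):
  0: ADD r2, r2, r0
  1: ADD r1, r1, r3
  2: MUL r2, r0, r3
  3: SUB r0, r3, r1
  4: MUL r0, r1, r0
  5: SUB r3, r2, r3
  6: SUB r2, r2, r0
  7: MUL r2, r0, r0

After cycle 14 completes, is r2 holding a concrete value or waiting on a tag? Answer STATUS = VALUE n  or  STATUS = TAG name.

STATUS = VALUE 11664

c1: issue ADD r2<-Add1 | r0:3,r1:9,r2:Add1,r3:3
c2: issue ADD r1<-Add2 | r0:3,r1:Add2,r2:Add1,r3:3
c3: CDB Add1=8; issue MUL r2<-Mul1 | r0:3,r1:Add2,r2:Mul1,r3:3
c4: CDB Add2=12; issue SUB r0<-Add1 | r0:Add1,r1:12,r2:Mul1,r3:3
c5: issue MUL r0<-Mul2 | r0:Mul2,r1:12,r2:Mul1,r3:3
c6: CDB Add1=-9; issue SUB r3<-Add1 | r0:Mul2,r1:12,r2:Mul1,r3:Add1
c7: CDB Mul1=9; issue SUB r2<-Add2 | r0:Mul2,r1:12,r2:Add2,r3:Add1
c8: issue MUL r2<-Mul1 | r0:Mul2,r1:12,r2:Mul1,r3:Add1
c9: CDB Add1=6 | r0:Mul2,r1:12,r2:Mul1,r3:6
c10: CDB Mul2=-108 | r0:-108,r1:12,r2:Mul1,r3:6
c11: - | r0:-108,r1:12,r2:Mul1,r3:6
c12: CDB Add2=117 | r0:-108,r1:12,r2:Mul1,r3:6
c13: - | r0:-108,r1:12,r2:Mul1,r3:6
c14: CDB Mul1=11664 | r0:-108,r1:12,r2:11664,r3:6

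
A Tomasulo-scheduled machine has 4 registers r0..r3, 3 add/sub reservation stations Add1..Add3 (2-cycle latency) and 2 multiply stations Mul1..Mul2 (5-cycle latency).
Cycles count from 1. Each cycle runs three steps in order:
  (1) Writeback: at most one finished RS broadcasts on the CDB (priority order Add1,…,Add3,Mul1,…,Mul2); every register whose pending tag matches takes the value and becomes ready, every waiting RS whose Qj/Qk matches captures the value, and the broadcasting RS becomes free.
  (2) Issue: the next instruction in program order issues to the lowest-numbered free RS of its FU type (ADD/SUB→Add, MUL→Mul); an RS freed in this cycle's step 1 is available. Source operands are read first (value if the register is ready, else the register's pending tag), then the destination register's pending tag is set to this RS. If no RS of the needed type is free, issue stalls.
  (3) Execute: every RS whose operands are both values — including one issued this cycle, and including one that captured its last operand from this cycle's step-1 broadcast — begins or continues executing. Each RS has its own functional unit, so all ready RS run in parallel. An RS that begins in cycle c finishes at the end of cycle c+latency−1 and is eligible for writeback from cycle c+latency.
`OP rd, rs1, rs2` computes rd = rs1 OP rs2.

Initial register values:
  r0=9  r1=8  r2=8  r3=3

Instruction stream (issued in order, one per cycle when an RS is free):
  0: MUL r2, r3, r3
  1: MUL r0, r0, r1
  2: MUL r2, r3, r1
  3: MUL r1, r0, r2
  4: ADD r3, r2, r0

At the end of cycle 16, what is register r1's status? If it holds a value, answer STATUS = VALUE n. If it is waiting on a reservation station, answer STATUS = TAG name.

STATUS = VALUE 1728

cycle 1: issue MUL r2<-Mul1 // r0:9,r1:8,r2:Mul1,r3:3
cycle 2: issue MUL r0<-Mul2 // r0:Mul2,r1:8,r2:Mul1,r3:3
cycle 3: stall // r0:Mul2,r1:8,r2:Mul1,r3:3
cycle 4: stall // r0:Mul2,r1:8,r2:Mul1,r3:3
cycle 5: stall // r0:Mul2,r1:8,r2:Mul1,r3:3
cycle 6: CDB Mul1=9; issue MUL r2<-Mul1 // r0:Mul2,r1:8,r2:Mul1,r3:3
cycle 7: CDB Mul2=72; issue MUL r1<-Mul2 // r0:72,r1:Mul2,r2:Mul1,r3:3
cycle 8: issue ADD r3<-Add1 // r0:72,r1:Mul2,r2:Mul1,r3:Add1
cycle 9: - // r0:72,r1:Mul2,r2:Mul1,r3:Add1
cycle 10: - // r0:72,r1:Mul2,r2:Mul1,r3:Add1
cycle 11: CDB Mul1=24 // r0:72,r1:Mul2,r2:24,r3:Add1
cycle 12: - // r0:72,r1:Mul2,r2:24,r3:Add1
cycle 13: CDB Add1=96 // r0:72,r1:Mul2,r2:24,r3:96
cycle 14: - // r0:72,r1:Mul2,r2:24,r3:96
cycle 15: - // r0:72,r1:Mul2,r2:24,r3:96
cycle 16: CDB Mul2=1728 // r0:72,r1:1728,r2:24,r3:96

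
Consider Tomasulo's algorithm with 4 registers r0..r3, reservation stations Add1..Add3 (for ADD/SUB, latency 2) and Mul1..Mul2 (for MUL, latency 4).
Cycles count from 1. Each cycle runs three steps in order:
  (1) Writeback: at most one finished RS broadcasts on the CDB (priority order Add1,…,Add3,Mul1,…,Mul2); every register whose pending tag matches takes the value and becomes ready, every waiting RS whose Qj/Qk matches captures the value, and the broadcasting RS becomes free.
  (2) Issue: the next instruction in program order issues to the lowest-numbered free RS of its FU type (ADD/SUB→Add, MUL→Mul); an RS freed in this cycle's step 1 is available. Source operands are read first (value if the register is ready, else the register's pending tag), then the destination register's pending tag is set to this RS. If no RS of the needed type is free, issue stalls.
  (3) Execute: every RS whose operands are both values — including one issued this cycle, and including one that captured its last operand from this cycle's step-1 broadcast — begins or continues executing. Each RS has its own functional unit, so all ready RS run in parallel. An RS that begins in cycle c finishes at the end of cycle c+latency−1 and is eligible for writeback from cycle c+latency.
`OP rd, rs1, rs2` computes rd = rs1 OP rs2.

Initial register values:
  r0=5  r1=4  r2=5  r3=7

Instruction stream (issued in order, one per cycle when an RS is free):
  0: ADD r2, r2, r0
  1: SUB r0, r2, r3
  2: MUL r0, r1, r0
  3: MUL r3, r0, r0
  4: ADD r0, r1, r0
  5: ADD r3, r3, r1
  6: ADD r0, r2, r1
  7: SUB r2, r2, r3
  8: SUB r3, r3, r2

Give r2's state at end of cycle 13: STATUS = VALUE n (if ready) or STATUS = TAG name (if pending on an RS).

  c1: issue ADD r2<-Add1  regs: r0:5,r1:4,r2:Add1,r3:7
  c2: issue SUB r0<-Add2  regs: r0:Add2,r1:4,r2:Add1,r3:7
  c3: CDB Add1=10; issue MUL r0<-Mul1  regs: r0:Mul1,r1:4,r2:10,r3:7
  c4: issue MUL r3<-Mul2  regs: r0:Mul1,r1:4,r2:10,r3:Mul2
  c5: CDB Add2=3; issue ADD r0<-Add1  regs: r0:Add1,r1:4,r2:10,r3:Mul2
  c6: issue ADD r3<-Add2  regs: r0:Add1,r1:4,r2:10,r3:Add2
  c7: issue ADD r0<-Add3  regs: r0:Add3,r1:4,r2:10,r3:Add2
  c8: stall  regs: r0:Add3,r1:4,r2:10,r3:Add2
  c9: CDB Add3=14; issue SUB r2<-Add3  regs: r0:14,r1:4,r2:Add3,r3:Add2
  c10: CDB Mul1=12; stall  regs: r0:14,r1:4,r2:Add3,r3:Add2
  c11: stall  regs: r0:14,r1:4,r2:Add3,r3:Add2
  c12: CDB Add1=16; issue SUB r3<-Add1  regs: r0:14,r1:4,r2:Add3,r3:Add1
  c13: -  regs: r0:14,r1:4,r2:Add3,r3:Add1

STATUS = TAG Add3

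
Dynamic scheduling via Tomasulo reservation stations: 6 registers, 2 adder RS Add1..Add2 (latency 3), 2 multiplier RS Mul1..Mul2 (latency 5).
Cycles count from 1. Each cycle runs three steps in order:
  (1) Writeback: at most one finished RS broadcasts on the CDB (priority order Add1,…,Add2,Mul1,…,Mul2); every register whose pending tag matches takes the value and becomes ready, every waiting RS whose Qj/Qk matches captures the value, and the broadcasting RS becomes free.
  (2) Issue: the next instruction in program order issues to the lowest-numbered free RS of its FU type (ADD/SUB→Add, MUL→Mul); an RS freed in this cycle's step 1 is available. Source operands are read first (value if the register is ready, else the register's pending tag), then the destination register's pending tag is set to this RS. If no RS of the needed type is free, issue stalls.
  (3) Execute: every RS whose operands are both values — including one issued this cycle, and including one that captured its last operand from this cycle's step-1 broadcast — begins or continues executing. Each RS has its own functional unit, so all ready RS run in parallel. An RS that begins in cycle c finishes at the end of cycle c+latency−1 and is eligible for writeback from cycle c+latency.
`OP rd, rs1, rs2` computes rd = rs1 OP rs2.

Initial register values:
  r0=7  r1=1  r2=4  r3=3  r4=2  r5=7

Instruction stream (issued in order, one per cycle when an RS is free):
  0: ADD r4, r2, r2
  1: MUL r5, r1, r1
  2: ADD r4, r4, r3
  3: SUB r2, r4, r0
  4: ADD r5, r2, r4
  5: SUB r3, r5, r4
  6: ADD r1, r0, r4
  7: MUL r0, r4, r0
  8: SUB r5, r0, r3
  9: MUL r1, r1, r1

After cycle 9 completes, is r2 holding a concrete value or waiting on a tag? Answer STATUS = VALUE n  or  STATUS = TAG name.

  c1: issue ADD r4<-Add1  regs: r0:7,r1:1,r2:4,r3:3,r4:Add1,r5:7
  c2: issue MUL r5<-Mul1  regs: r0:7,r1:1,r2:4,r3:3,r4:Add1,r5:Mul1
  c3: issue ADD r4<-Add2  regs: r0:7,r1:1,r2:4,r3:3,r4:Add2,r5:Mul1
  c4: CDB Add1=8; issue SUB r2<-Add1  regs: r0:7,r1:1,r2:Add1,r3:3,r4:Add2,r5:Mul1
  c5: stall  regs: r0:7,r1:1,r2:Add1,r3:3,r4:Add2,r5:Mul1
  c6: stall  regs: r0:7,r1:1,r2:Add1,r3:3,r4:Add2,r5:Mul1
  c7: CDB Add2=11; issue ADD r5<-Add2  regs: r0:7,r1:1,r2:Add1,r3:3,r4:11,r5:Add2
  c8: CDB Mul1=1; stall  regs: r0:7,r1:1,r2:Add1,r3:3,r4:11,r5:Add2
  c9: stall  regs: r0:7,r1:1,r2:Add1,r3:3,r4:11,r5:Add2

STATUS = TAG Add1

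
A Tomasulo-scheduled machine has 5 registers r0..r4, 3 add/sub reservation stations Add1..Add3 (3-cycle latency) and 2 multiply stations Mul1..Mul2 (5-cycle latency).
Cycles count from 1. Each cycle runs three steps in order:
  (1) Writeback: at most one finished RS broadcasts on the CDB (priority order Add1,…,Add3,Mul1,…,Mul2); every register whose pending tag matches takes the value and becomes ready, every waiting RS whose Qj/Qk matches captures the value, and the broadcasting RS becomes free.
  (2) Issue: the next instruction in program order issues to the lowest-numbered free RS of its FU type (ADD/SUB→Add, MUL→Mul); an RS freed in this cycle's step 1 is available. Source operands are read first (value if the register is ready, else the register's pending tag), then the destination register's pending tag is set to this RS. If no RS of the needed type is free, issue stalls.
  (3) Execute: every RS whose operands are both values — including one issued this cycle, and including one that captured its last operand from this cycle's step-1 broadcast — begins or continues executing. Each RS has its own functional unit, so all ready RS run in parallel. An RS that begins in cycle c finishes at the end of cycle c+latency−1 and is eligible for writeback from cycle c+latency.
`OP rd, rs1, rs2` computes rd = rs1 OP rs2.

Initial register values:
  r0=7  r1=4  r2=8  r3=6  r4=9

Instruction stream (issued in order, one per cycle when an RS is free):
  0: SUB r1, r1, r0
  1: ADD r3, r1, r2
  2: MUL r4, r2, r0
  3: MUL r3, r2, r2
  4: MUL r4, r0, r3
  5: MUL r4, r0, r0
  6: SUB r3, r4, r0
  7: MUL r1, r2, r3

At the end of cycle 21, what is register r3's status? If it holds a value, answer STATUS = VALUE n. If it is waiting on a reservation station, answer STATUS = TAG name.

cycle 1: issue SUB r1<-Add1 // r0:7,r1:Add1,r2:8,r3:6,r4:9
cycle 2: issue ADD r3<-Add2 // r0:7,r1:Add1,r2:8,r3:Add2,r4:9
cycle 3: issue MUL r4<-Mul1 // r0:7,r1:Add1,r2:8,r3:Add2,r4:Mul1
cycle 4: CDB Add1=-3; issue MUL r3<-Mul2 // r0:7,r1:-3,r2:8,r3:Mul2,r4:Mul1
cycle 5: stall // r0:7,r1:-3,r2:8,r3:Mul2,r4:Mul1
cycle 6: stall // r0:7,r1:-3,r2:8,r3:Mul2,r4:Mul1
cycle 7: CDB Add2=5; stall // r0:7,r1:-3,r2:8,r3:Mul2,r4:Mul1
cycle 8: CDB Mul1=56; issue MUL r4<-Mul1 // r0:7,r1:-3,r2:8,r3:Mul2,r4:Mul1
cycle 9: CDB Mul2=64; issue MUL r4<-Mul2 // r0:7,r1:-3,r2:8,r3:64,r4:Mul2
cycle 10: issue SUB r3<-Add1 // r0:7,r1:-3,r2:8,r3:Add1,r4:Mul2
cycle 11: stall // r0:7,r1:-3,r2:8,r3:Add1,r4:Mul2
cycle 12: stall // r0:7,r1:-3,r2:8,r3:Add1,r4:Mul2
cycle 13: stall // r0:7,r1:-3,r2:8,r3:Add1,r4:Mul2
cycle 14: CDB Mul1=448; issue MUL r1<-Mul1 // r0:7,r1:Mul1,r2:8,r3:Add1,r4:Mul2
cycle 15: CDB Mul2=49 // r0:7,r1:Mul1,r2:8,r3:Add1,r4:49
cycle 16: - // r0:7,r1:Mul1,r2:8,r3:Add1,r4:49
cycle 17: - // r0:7,r1:Mul1,r2:8,r3:Add1,r4:49
cycle 18: CDB Add1=42 // r0:7,r1:Mul1,r2:8,r3:42,r4:49
cycle 19: - // r0:7,r1:Mul1,r2:8,r3:42,r4:49
cycle 20: - // r0:7,r1:Mul1,r2:8,r3:42,r4:49
cycle 21: - // r0:7,r1:Mul1,r2:8,r3:42,r4:49

STATUS = VALUE 42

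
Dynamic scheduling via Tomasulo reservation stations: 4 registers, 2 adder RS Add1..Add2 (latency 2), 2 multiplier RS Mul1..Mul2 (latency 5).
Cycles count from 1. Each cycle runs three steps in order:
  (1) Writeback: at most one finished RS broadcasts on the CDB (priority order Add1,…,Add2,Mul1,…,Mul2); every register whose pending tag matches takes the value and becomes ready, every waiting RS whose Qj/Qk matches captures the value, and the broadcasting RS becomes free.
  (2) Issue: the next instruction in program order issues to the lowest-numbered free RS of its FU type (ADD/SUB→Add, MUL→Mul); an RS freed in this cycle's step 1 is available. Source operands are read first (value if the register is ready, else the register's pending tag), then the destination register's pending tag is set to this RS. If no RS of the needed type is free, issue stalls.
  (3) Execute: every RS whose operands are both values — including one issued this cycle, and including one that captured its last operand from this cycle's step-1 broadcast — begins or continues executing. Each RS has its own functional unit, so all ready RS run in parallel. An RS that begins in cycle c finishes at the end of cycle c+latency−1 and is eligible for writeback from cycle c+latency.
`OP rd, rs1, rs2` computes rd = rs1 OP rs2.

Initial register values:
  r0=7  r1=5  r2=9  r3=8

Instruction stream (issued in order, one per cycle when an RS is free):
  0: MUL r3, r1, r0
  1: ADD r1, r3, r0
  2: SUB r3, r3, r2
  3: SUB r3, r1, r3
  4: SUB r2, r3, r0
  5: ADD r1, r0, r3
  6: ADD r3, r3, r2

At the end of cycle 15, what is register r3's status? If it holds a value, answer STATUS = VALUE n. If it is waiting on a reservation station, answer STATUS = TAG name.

STATUS = TAG Add1

cycle 1: issue MUL r3<-Mul1 // r0:7,r1:5,r2:9,r3:Mul1
cycle 2: issue ADD r1<-Add1 // r0:7,r1:Add1,r2:9,r3:Mul1
cycle 3: issue SUB r3<-Add2 // r0:7,r1:Add1,r2:9,r3:Add2
cycle 4: stall // r0:7,r1:Add1,r2:9,r3:Add2
cycle 5: stall // r0:7,r1:Add1,r2:9,r3:Add2
cycle 6: CDB Mul1=35; stall // r0:7,r1:Add1,r2:9,r3:Add2
cycle 7: stall // r0:7,r1:Add1,r2:9,r3:Add2
cycle 8: CDB Add1=42; issue SUB r3<-Add1 // r0:7,r1:42,r2:9,r3:Add1
cycle 9: CDB Add2=26; issue SUB r2<-Add2 // r0:7,r1:42,r2:Add2,r3:Add1
cycle 10: stall // r0:7,r1:42,r2:Add2,r3:Add1
cycle 11: CDB Add1=16; issue ADD r1<-Add1 // r0:7,r1:Add1,r2:Add2,r3:16
cycle 12: stall // r0:7,r1:Add1,r2:Add2,r3:16
cycle 13: CDB Add1=23; issue ADD r3<-Add1 // r0:7,r1:23,r2:Add2,r3:Add1
cycle 14: CDB Add2=9 // r0:7,r1:23,r2:9,r3:Add1
cycle 15: - // r0:7,r1:23,r2:9,r3:Add1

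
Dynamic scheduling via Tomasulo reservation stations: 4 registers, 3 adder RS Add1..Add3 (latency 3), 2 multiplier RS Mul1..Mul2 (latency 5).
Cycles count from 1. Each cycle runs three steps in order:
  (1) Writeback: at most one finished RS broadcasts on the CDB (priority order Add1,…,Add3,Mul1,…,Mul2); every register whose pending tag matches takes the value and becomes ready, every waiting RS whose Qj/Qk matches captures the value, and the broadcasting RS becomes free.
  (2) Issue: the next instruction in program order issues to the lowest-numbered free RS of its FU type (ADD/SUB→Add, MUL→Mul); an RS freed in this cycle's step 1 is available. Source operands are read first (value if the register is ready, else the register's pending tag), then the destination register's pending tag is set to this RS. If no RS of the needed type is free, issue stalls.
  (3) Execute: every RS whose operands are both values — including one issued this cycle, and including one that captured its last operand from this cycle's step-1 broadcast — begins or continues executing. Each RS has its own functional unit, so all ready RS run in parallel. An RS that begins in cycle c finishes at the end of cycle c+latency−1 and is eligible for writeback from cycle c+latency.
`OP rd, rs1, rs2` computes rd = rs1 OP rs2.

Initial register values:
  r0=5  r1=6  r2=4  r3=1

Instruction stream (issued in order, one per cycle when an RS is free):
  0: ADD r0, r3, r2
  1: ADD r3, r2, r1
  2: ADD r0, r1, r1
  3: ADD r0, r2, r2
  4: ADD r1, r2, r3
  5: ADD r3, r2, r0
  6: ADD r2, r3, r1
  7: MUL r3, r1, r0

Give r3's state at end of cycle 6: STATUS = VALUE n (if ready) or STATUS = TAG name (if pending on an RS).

STATUS = TAG Add3

cycle 1: issue ADD r0<-Add1 // r0:Add1,r1:6,r2:4,r3:1
cycle 2: issue ADD r3<-Add2 // r0:Add1,r1:6,r2:4,r3:Add2
cycle 3: issue ADD r0<-Add3 // r0:Add3,r1:6,r2:4,r3:Add2
cycle 4: CDB Add1=5; issue ADD r0<-Add1 // r0:Add1,r1:6,r2:4,r3:Add2
cycle 5: CDB Add2=10; issue ADD r1<-Add2 // r0:Add1,r1:Add2,r2:4,r3:10
cycle 6: CDB Add3=12; issue ADD r3<-Add3 // r0:Add1,r1:Add2,r2:4,r3:Add3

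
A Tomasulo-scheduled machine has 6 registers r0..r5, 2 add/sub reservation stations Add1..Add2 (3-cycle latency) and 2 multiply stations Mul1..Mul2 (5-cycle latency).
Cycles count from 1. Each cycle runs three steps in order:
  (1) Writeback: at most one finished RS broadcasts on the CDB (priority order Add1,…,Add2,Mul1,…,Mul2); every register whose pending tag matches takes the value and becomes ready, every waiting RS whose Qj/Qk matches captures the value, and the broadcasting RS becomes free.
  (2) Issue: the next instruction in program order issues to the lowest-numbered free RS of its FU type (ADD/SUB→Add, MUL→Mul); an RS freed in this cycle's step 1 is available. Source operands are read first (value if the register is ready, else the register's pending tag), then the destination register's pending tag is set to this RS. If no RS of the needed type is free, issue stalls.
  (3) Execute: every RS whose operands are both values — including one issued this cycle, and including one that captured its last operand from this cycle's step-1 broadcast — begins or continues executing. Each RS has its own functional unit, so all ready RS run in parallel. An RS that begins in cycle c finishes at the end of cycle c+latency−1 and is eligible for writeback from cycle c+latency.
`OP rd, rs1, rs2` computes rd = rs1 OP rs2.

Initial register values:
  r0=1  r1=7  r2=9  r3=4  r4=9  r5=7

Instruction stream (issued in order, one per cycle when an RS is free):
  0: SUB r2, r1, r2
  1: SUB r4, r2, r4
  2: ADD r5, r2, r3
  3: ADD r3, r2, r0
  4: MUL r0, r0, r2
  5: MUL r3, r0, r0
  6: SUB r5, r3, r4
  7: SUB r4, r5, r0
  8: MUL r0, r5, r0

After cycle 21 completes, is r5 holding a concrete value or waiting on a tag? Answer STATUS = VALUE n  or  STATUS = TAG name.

STATUS = VALUE 15

  c1: issue SUB r2<-Add1  regs: r0:1,r1:7,r2:Add1,r3:4,r4:9,r5:7
  c2: issue SUB r4<-Add2  regs: r0:1,r1:7,r2:Add1,r3:4,r4:Add2,r5:7
  c3: stall  regs: r0:1,r1:7,r2:Add1,r3:4,r4:Add2,r5:7
  c4: CDB Add1=-2; issue ADD r5<-Add1  regs: r0:1,r1:7,r2:-2,r3:4,r4:Add2,r5:Add1
  c5: stall  regs: r0:1,r1:7,r2:-2,r3:4,r4:Add2,r5:Add1
  c6: stall  regs: r0:1,r1:7,r2:-2,r3:4,r4:Add2,r5:Add1
  c7: CDB Add1=2; issue ADD r3<-Add1  regs: r0:1,r1:7,r2:-2,r3:Add1,r4:Add2,r5:2
  c8: CDB Add2=-11; issue MUL r0<-Mul1  regs: r0:Mul1,r1:7,r2:-2,r3:Add1,r4:-11,r5:2
  c9: issue MUL r3<-Mul2  regs: r0:Mul1,r1:7,r2:-2,r3:Mul2,r4:-11,r5:2
  c10: CDB Add1=-1; issue SUB r5<-Add1  regs: r0:Mul1,r1:7,r2:-2,r3:Mul2,r4:-11,r5:Add1
  c11: issue SUB r4<-Add2  regs: r0:Mul1,r1:7,r2:-2,r3:Mul2,r4:Add2,r5:Add1
  c12: stall  regs: r0:Mul1,r1:7,r2:-2,r3:Mul2,r4:Add2,r5:Add1
  c13: CDB Mul1=-2; issue MUL r0<-Mul1  regs: r0:Mul1,r1:7,r2:-2,r3:Mul2,r4:Add2,r5:Add1
  c14: -  regs: r0:Mul1,r1:7,r2:-2,r3:Mul2,r4:Add2,r5:Add1
  c15: -  regs: r0:Mul1,r1:7,r2:-2,r3:Mul2,r4:Add2,r5:Add1
  c16: -  regs: r0:Mul1,r1:7,r2:-2,r3:Mul2,r4:Add2,r5:Add1
  c17: -  regs: r0:Mul1,r1:7,r2:-2,r3:Mul2,r4:Add2,r5:Add1
  c18: CDB Mul2=4  regs: r0:Mul1,r1:7,r2:-2,r3:4,r4:Add2,r5:Add1
  c19: -  regs: r0:Mul1,r1:7,r2:-2,r3:4,r4:Add2,r5:Add1
  c20: -  regs: r0:Mul1,r1:7,r2:-2,r3:4,r4:Add2,r5:Add1
  c21: CDB Add1=15  regs: r0:Mul1,r1:7,r2:-2,r3:4,r4:Add2,r5:15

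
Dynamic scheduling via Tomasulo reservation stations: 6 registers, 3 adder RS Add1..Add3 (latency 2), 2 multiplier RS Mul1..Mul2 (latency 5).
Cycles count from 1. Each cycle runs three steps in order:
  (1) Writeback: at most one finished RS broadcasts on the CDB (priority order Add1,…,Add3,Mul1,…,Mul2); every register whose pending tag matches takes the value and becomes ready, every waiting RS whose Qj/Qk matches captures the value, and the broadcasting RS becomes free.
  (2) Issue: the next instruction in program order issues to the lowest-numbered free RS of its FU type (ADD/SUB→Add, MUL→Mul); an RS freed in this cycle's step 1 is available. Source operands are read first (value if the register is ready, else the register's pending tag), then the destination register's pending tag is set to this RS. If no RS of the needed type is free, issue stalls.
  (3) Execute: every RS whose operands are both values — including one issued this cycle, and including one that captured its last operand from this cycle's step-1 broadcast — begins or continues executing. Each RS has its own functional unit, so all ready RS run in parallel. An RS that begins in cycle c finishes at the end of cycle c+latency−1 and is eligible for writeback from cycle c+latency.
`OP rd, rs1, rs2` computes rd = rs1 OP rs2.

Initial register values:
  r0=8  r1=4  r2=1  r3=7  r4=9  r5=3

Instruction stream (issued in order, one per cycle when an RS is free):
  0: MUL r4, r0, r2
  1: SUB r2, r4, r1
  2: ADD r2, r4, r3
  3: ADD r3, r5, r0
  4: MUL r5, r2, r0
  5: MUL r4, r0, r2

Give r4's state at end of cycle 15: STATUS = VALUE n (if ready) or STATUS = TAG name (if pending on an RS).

c1: issue MUL r4<-Mul1 | r0:8,r1:4,r2:1,r3:7,r4:Mul1,r5:3
c2: issue SUB r2<-Add1 | r0:8,r1:4,r2:Add1,r3:7,r4:Mul1,r5:3
c3: issue ADD r2<-Add2 | r0:8,r1:4,r2:Add2,r3:7,r4:Mul1,r5:3
c4: issue ADD r3<-Add3 | r0:8,r1:4,r2:Add2,r3:Add3,r4:Mul1,r5:3
c5: issue MUL r5<-Mul2 | r0:8,r1:4,r2:Add2,r3:Add3,r4:Mul1,r5:Mul2
c6: CDB Add3=11; stall | r0:8,r1:4,r2:Add2,r3:11,r4:Mul1,r5:Mul2
c7: CDB Mul1=8; issue MUL r4<-Mul1 | r0:8,r1:4,r2:Add2,r3:11,r4:Mul1,r5:Mul2
c8: - | r0:8,r1:4,r2:Add2,r3:11,r4:Mul1,r5:Mul2
c9: CDB Add1=4 | r0:8,r1:4,r2:Add2,r3:11,r4:Mul1,r5:Mul2
c10: CDB Add2=15 | r0:8,r1:4,r2:15,r3:11,r4:Mul1,r5:Mul2
c11: - | r0:8,r1:4,r2:15,r3:11,r4:Mul1,r5:Mul2
c12: - | r0:8,r1:4,r2:15,r3:11,r4:Mul1,r5:Mul2
c13: - | r0:8,r1:4,r2:15,r3:11,r4:Mul1,r5:Mul2
c14: - | r0:8,r1:4,r2:15,r3:11,r4:Mul1,r5:Mul2
c15: CDB Mul1=120 | r0:8,r1:4,r2:15,r3:11,r4:120,r5:Mul2

STATUS = VALUE 120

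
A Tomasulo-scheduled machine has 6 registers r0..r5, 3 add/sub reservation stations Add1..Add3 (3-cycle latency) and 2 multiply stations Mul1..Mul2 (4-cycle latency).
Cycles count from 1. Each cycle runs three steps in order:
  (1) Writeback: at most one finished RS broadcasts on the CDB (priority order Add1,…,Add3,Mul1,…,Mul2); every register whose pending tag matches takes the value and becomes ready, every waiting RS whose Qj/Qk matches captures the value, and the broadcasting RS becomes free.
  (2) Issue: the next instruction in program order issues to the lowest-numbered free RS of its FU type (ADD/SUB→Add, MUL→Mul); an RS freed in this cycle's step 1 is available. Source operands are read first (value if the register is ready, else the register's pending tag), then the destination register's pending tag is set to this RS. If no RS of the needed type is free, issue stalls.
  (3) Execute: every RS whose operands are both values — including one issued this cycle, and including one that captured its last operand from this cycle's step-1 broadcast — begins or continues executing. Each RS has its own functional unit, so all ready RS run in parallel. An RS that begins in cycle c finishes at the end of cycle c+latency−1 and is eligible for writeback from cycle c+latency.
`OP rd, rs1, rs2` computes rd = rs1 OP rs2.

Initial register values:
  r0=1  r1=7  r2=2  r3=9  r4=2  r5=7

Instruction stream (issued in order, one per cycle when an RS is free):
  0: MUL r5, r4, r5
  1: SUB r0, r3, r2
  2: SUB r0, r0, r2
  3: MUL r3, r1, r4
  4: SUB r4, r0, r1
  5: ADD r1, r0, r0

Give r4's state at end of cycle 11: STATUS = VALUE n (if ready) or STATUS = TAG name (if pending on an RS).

c1: issue MUL r5<-Mul1 | r0:1,r1:7,r2:2,r3:9,r4:2,r5:Mul1
c2: issue SUB r0<-Add1 | r0:Add1,r1:7,r2:2,r3:9,r4:2,r5:Mul1
c3: issue SUB r0<-Add2 | r0:Add2,r1:7,r2:2,r3:9,r4:2,r5:Mul1
c4: issue MUL r3<-Mul2 | r0:Add2,r1:7,r2:2,r3:Mul2,r4:2,r5:Mul1
c5: CDB Add1=7; issue SUB r4<-Add1 | r0:Add2,r1:7,r2:2,r3:Mul2,r4:Add1,r5:Mul1
c6: CDB Mul1=14; issue ADD r1<-Add3 | r0:Add2,r1:Add3,r2:2,r3:Mul2,r4:Add1,r5:14
c7: - | r0:Add2,r1:Add3,r2:2,r3:Mul2,r4:Add1,r5:14
c8: CDB Add2=5 | r0:5,r1:Add3,r2:2,r3:Mul2,r4:Add1,r5:14
c9: CDB Mul2=14 | r0:5,r1:Add3,r2:2,r3:14,r4:Add1,r5:14
c10: - | r0:5,r1:Add3,r2:2,r3:14,r4:Add1,r5:14
c11: CDB Add1=-2 | r0:5,r1:Add3,r2:2,r3:14,r4:-2,r5:14

STATUS = VALUE -2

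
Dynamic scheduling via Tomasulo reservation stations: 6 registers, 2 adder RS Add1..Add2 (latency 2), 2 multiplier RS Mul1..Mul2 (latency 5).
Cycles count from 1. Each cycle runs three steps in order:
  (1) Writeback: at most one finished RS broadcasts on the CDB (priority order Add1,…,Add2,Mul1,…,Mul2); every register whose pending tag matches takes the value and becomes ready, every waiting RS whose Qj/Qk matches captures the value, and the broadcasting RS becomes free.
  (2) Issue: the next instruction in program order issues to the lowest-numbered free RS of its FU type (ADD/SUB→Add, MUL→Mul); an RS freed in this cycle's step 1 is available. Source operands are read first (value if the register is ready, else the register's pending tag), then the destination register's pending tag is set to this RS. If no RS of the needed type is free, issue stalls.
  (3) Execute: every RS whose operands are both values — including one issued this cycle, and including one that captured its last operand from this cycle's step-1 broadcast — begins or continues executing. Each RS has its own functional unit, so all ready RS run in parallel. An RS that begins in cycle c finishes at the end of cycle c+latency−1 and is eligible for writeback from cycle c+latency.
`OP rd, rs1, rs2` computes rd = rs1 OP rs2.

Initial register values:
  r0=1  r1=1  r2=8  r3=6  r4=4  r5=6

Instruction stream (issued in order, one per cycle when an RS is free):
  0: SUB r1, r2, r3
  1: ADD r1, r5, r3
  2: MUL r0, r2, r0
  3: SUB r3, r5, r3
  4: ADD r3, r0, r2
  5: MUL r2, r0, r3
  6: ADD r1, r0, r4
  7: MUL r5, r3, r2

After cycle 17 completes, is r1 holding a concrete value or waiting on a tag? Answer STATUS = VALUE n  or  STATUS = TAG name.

STATUS = VALUE 12

cycle 1: issue SUB r1<-Add1 // r0:1,r1:Add1,r2:8,r3:6,r4:4,r5:6
cycle 2: issue ADD r1<-Add2 // r0:1,r1:Add2,r2:8,r3:6,r4:4,r5:6
cycle 3: CDB Add1=2; issue MUL r0<-Mul1 // r0:Mul1,r1:Add2,r2:8,r3:6,r4:4,r5:6
cycle 4: CDB Add2=12; issue SUB r3<-Add1 // r0:Mul1,r1:12,r2:8,r3:Add1,r4:4,r5:6
cycle 5: issue ADD r3<-Add2 // r0:Mul1,r1:12,r2:8,r3:Add2,r4:4,r5:6
cycle 6: CDB Add1=0; issue MUL r2<-Mul2 // r0:Mul1,r1:12,r2:Mul2,r3:Add2,r4:4,r5:6
cycle 7: issue ADD r1<-Add1 // r0:Mul1,r1:Add1,r2:Mul2,r3:Add2,r4:4,r5:6
cycle 8: CDB Mul1=8; issue MUL r5<-Mul1 // r0:8,r1:Add1,r2:Mul2,r3:Add2,r4:4,r5:Mul1
cycle 9: - // r0:8,r1:Add1,r2:Mul2,r3:Add2,r4:4,r5:Mul1
cycle 10: CDB Add1=12 // r0:8,r1:12,r2:Mul2,r3:Add2,r4:4,r5:Mul1
cycle 11: CDB Add2=16 // r0:8,r1:12,r2:Mul2,r3:16,r4:4,r5:Mul1
cycle 12: - // r0:8,r1:12,r2:Mul2,r3:16,r4:4,r5:Mul1
cycle 13: - // r0:8,r1:12,r2:Mul2,r3:16,r4:4,r5:Mul1
cycle 14: - // r0:8,r1:12,r2:Mul2,r3:16,r4:4,r5:Mul1
cycle 15: - // r0:8,r1:12,r2:Mul2,r3:16,r4:4,r5:Mul1
cycle 16: CDB Mul2=128 // r0:8,r1:12,r2:128,r3:16,r4:4,r5:Mul1
cycle 17: - // r0:8,r1:12,r2:128,r3:16,r4:4,r5:Mul1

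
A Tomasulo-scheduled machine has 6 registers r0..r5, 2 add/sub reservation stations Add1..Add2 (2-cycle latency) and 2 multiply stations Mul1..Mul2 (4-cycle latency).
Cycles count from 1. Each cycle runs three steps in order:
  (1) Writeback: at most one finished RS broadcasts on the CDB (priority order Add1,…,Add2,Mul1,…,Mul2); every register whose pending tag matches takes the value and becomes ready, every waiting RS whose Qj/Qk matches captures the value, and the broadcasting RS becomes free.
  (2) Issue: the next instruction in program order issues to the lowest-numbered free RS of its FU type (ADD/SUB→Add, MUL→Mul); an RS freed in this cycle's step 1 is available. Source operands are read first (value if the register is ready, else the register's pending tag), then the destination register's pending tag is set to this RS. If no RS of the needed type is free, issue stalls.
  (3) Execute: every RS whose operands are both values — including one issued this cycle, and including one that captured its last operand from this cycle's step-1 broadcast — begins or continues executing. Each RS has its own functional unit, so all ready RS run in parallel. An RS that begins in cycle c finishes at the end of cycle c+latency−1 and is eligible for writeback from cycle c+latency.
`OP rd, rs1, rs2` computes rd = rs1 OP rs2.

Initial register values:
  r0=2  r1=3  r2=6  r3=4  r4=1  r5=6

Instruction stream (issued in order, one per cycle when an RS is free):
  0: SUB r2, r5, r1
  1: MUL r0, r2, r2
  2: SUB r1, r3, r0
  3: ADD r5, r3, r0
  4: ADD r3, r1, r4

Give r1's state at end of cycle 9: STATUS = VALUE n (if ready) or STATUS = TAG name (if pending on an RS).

STATUS = VALUE -5

cycle 1: issue SUB r2<-Add1 // r0:2,r1:3,r2:Add1,r3:4,r4:1,r5:6
cycle 2: issue MUL r0<-Mul1 // r0:Mul1,r1:3,r2:Add1,r3:4,r4:1,r5:6
cycle 3: CDB Add1=3; issue SUB r1<-Add1 // r0:Mul1,r1:Add1,r2:3,r3:4,r4:1,r5:6
cycle 4: issue ADD r5<-Add2 // r0:Mul1,r1:Add1,r2:3,r3:4,r4:1,r5:Add2
cycle 5: stall // r0:Mul1,r1:Add1,r2:3,r3:4,r4:1,r5:Add2
cycle 6: stall // r0:Mul1,r1:Add1,r2:3,r3:4,r4:1,r5:Add2
cycle 7: CDB Mul1=9; stall // r0:9,r1:Add1,r2:3,r3:4,r4:1,r5:Add2
cycle 8: stall // r0:9,r1:Add1,r2:3,r3:4,r4:1,r5:Add2
cycle 9: CDB Add1=-5; issue ADD r3<-Add1 // r0:9,r1:-5,r2:3,r3:Add1,r4:1,r5:Add2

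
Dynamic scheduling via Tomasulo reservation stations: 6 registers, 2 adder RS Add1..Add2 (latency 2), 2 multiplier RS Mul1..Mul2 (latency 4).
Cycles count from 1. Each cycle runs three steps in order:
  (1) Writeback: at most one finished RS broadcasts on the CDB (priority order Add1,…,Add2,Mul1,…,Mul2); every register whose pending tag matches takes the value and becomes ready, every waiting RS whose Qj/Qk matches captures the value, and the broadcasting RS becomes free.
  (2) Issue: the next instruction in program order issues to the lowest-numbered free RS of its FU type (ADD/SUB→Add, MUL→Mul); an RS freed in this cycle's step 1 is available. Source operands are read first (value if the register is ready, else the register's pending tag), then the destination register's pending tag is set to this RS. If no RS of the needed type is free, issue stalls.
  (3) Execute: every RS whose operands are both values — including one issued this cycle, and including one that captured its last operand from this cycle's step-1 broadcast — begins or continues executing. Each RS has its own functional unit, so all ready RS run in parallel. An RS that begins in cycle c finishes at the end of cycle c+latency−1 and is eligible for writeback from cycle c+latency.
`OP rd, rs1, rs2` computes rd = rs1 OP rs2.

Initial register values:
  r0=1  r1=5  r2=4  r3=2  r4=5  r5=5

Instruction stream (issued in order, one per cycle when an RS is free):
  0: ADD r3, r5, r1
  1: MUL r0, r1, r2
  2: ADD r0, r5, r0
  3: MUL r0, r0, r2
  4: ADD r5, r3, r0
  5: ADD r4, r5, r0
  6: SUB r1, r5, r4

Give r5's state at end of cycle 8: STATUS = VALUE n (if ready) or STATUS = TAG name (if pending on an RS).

cycle 1: issue ADD r3<-Add1 // r0:1,r1:5,r2:4,r3:Add1,r4:5,r5:5
cycle 2: issue MUL r0<-Mul1 // r0:Mul1,r1:5,r2:4,r3:Add1,r4:5,r5:5
cycle 3: CDB Add1=10; issue ADD r0<-Add1 // r0:Add1,r1:5,r2:4,r3:10,r4:5,r5:5
cycle 4: issue MUL r0<-Mul2 // r0:Mul2,r1:5,r2:4,r3:10,r4:5,r5:5
cycle 5: issue ADD r5<-Add2 // r0:Mul2,r1:5,r2:4,r3:10,r4:5,r5:Add2
cycle 6: CDB Mul1=20; stall // r0:Mul2,r1:5,r2:4,r3:10,r4:5,r5:Add2
cycle 7: stall // r0:Mul2,r1:5,r2:4,r3:10,r4:5,r5:Add2
cycle 8: CDB Add1=25; issue ADD r4<-Add1 // r0:Mul2,r1:5,r2:4,r3:10,r4:Add1,r5:Add2

STATUS = TAG Add2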